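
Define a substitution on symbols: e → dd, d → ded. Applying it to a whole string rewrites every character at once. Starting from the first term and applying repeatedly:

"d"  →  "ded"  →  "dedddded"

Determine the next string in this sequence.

Rewriting each symbol of dedddded: d→ded, e→dd, d→ded, d→ded, d→ded, d→ded, e→dd, d→ded, which concatenates to ded dd ded ded ded ded dd ded.

deddddeddeddeddedddded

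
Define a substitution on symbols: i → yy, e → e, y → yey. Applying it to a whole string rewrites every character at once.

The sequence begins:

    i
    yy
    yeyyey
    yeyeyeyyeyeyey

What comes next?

Rewriting the 14 symbols of yeyeyeyyeyeyey one by one yields yey e yey e yey e yey yey e yey e yey e yey; concatenated:

yeyeyeyeyeyeyeyyeyeyeyeyeyeyey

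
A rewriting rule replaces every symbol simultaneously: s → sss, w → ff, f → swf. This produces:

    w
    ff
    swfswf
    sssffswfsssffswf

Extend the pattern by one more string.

Replace each of the 16 characters of sssffswfsssffswf in place — sss sss sss swf swf sss ff swf sss sss sss swf swf sss ff swf — and concatenate.

sssssssssswfswfsssffswfsssssssssswfswfsssffswf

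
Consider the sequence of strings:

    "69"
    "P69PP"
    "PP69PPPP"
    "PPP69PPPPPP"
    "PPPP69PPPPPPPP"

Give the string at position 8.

PPPPPPP69PPPPPPPPPPPPPP

Every step adds P to the front and PP to the end of the previous string.
From PPPP69PPPPPPPP, 3 further steps: PPPP69PPPPPPPP → PPPPP69PPPPPPPPPP → PPPPPP69PPPPPPPPPPPP → (answer).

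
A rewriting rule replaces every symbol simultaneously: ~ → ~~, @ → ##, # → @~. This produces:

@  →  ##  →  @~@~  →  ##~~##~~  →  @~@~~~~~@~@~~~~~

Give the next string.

##~~##~~~~~~~~~~##~~##~~~~~~~~~~

φ(@~@~~~~~@~@~~~~~) expands symbol-by-symbol to ## ~~ ## ~~ ~~ ~~ ~~ ~~ ## ~~ ## ~~ ~~ ~~ ~~ ~~; joining the 16 pieces gives the next term.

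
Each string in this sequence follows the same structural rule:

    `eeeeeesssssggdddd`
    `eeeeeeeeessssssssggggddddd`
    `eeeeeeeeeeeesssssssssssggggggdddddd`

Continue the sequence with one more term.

The n-th term is 3n e's then 3n-1 s's then 2n-2 g's then n+2 d's, where the shown terms are n = 2, 3, 4.
Setting n = 5 gives 15, 14, 8, 7 characters in each block.

eeeeeeeeeeeeeeessssssssssssssggggggggddddddd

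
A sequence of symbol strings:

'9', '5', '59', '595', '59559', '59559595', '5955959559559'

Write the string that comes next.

595595955955959559595

Each term (from the third on) is the previous term followed by the one before it: term 3 = 5·9 = 59.
The next term joins 5955959559559 and 59559595.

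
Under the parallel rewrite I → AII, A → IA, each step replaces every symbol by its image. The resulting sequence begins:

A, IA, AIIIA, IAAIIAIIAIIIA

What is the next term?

AIIIAIAAIIAIIIAAIIAIIIAAIIAIIAIIIA

Replace each of the 13 characters of IAAIIAIIAIIIA in place — AII IA IA AII AII IA AII AII IA AII AII AII IA — and concatenate.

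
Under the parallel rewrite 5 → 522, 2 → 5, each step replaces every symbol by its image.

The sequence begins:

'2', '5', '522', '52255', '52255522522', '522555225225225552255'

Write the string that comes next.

Rewriting the 21 symbols of 522555225225225552255 one by one yields 522 5 5 522 522 522 5 5 522 5 5 522 5 5 522 522 522 5 5 522 522; concatenated:

5225552252252255522555225552252252255522522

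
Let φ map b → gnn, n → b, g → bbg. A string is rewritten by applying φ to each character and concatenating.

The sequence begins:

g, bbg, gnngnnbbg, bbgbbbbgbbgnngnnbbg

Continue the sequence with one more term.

Rewriting the 19 symbols of bbgbbbbgbbgnngnnbbg one by one yields gnn gnn bbg gnn gnn gnn gnn bbg gnn gnn bbg b b bbg b b gnn gnn bbg; concatenated:

gnngnnbbggnngnngnngnnbbggnngnnbbgbbbbgbbgnngnnbbg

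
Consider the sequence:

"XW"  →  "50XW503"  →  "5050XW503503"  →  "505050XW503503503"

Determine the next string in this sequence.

Each term wraps the previous one in 50 on the left and 503 on the right.
One more step from 505050XW503503503 gives the answer.

50505050XW503503503503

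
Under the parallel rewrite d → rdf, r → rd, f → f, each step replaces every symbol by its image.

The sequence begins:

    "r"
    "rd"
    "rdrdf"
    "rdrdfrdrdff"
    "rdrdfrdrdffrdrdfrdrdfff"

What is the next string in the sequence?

Rewriting the 23 symbols of rdrdfrdrdffrdrdfrdrdfff one by one yields rd rdf rd rdf f rd rdf rd rdf f f rd rdf rd rdf f rd rdf rd rdf f f f; concatenated:

rdrdfrdrdffrdrdfrdrdfffrdrdfrdrdffrdrdfrdrdffff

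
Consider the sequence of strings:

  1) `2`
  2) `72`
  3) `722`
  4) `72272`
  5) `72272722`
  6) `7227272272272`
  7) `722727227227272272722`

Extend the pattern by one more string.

This is a Fibonacci-style word recurrence s(k) = s(k−1)·s(k−2): e.g. 72·2 = 722.
So term 8 is 722727227227272272722·7227272272272.

7227272272272722727227227272272272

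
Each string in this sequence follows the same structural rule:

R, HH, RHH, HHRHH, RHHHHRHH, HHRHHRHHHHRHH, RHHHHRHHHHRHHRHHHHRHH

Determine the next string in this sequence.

From term 3 onward, concatenate the second-to-last term with the last: R·HH = RHH, HH·RHH = HHRHH, …
The next term joins HHRHHRHHHHRHH and RHHHHRHHHHRHHRHHHHRHH.

HHRHHRHHHHRHHRHHHHRHHHHRHHRHHHHRHH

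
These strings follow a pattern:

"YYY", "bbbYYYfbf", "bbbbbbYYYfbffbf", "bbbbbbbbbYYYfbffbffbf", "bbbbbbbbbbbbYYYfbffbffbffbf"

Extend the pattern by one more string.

Every step adds bbb to the front and fbf to the end of the previous string.
One more step from bbbbbbbbbbbbYYYfbffbffbffbf gives the answer.

bbbbbbbbbbbbbbbYYYfbffbffbffbffbf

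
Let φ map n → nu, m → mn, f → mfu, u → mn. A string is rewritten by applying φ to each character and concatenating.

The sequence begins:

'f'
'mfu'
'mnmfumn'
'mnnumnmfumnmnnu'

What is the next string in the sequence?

Replace each of the 15 characters of mnnumnmfumnmnnu in place — mn nu nu mn mn nu mn mfu mn mn nu mn nu nu mn — and concatenate.

mnnunumnmnnumnmfumnmnnumnnunumn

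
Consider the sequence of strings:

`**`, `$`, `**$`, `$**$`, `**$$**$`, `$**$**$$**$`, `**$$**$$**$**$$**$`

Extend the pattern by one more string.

$**$**$$**$**$$**$$**$**$$**$

From term 3 onward, concatenate the second-to-last term with the last: **·$ = **$, $·**$ = $**$, …
Continuing: $**$**$$**$ · **$$**$$**$**$$**$ gives term 8.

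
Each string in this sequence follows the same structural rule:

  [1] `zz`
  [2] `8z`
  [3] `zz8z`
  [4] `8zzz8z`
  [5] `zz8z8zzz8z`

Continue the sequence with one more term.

8zzz8zzz8z8zzz8z

From term 3 onward, concatenate the second-to-last term with the last: zz·8z = zz8z, 8z·zz8z = 8zzz8z, …
So term 6 is 8zzz8z·zz8z8zzz8z.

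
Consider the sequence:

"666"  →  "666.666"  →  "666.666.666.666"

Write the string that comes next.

Every step duplicates the string with '.' between the halves.
So the next term is two copies of 666.666.666.666 with '.' between the halves.

666.666.666.666.666.666.666.666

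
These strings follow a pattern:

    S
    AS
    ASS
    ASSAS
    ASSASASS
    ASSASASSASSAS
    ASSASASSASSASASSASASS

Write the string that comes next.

From term 3 onward, concatenate the last term with the second-to-last: AS·S = ASS, ASS·AS = ASSAS, …
So term 8 is ASSASASSASSASASSASASS·ASSASASSASSAS.

ASSASASSASSASASSASASSASSASASSASSAS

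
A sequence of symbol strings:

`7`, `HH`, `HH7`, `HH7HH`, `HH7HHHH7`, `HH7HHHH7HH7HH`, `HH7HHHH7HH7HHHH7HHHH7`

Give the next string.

HH7HHHH7HH7HHHH7HHHH7HH7HHHH7HH7HH

This is a Fibonacci-style word recurrence s(k) = s(k−1)·s(k−2): e.g. HH·7 = HH7.
The next term joins HH7HHHH7HH7HHHH7HHHH7 and HH7HHHH7HH7HH.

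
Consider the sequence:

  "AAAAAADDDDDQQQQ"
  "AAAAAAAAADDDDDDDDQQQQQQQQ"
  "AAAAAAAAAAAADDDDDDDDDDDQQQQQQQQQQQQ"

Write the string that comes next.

AAAAAAAAAAAAAAADDDDDDDDDDDDDDQQQQQQQQQQQQQQQQ

Reading off run lengths: A runs 6, 9, 12; D runs 5, 8, 11; Q runs 4, 8, 12 — each is linear in n (n = 1, 2, …).
Setting n = 4 gives 15, 14, 16 characters in each block.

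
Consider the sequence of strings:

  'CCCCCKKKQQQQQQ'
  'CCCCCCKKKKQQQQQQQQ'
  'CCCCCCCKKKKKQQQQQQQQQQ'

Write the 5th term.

The n-th term is n+2 C's then n K's then 2n Q's, where the shown terms are n = 3, 4, 5.
For term 5, n = 7, so the run lengths are 9, 7, 14.

CCCCCCCCCKKKKKKKQQQQQQQQQQQQQQ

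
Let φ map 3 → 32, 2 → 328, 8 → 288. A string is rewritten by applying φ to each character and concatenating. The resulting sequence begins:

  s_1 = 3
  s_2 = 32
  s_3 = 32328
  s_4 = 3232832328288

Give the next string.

Rewriting the 13 symbols of 3232832328288 one by one yields 32 328 32 328 288 32 328 32 328 288 328 288 288; concatenated:

32328323282883232832328288328288288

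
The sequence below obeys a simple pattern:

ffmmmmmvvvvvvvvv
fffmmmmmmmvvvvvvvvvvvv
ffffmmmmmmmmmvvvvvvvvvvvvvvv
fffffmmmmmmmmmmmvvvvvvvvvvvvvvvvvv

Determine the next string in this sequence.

Term n consists of n f's, followed by 2n+1 m's, followed by 3n+3 v's, where the shown terms are n = 2, 3, 4, 5.
For the next term, n = 6, so the run lengths are 6, 13, 21.

ffffffmmmmmmmmmmmmmvvvvvvvvvvvvvvvvvvvvv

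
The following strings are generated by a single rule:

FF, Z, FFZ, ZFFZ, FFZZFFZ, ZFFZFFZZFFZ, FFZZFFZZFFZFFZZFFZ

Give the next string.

ZFFZFFZZFFZFFZZFFZZFFZFFZZFFZ

This is a Fibonacci-style word recurrence s(k) = s(k−2)·s(k−1): e.g. FF·Z = FFZ.
Continuing: ZFFZFFZZFFZ · FFZZFFZZFFZFFZZFFZ gives term 8.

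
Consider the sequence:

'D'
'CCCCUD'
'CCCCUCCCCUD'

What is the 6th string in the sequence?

Every step adds CCCCU at the front: s(k+1) = CCCCU·s(k).
From CCCCUCCCCUD, 3 further steps: CCCCUCCCCUD → CCCCUCCCCUCCCCUD → CCCCUCCCCUCCCCUCCCCUD → (answer).

CCCCUCCCCUCCCCUCCCCUCCCCUD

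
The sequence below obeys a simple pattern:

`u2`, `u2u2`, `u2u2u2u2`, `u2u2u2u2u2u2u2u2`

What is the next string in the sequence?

s(k+1) = s(k)·s(k) — each term doubles the last.
One more doubling of u2u2u2u2u2u2u2u2 gives the answer.

u2u2u2u2u2u2u2u2u2u2u2u2u2u2u2u2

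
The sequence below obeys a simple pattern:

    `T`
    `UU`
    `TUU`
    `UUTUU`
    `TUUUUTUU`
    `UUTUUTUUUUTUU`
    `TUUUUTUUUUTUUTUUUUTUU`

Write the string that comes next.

From term 3 onward, concatenate the second-to-last term with the last: T·UU = TUU, UU·TUU = UUTUU, …
So term 8 is UUTUUTUUUUTUU·TUUUUTUUUUTUUTUUUUTUU.

UUTUUTUUUUTUUTUUUUTUUUUTUUTUUUUTUU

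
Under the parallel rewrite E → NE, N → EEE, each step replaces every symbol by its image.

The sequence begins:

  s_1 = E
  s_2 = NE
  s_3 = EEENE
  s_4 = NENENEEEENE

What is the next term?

Rewriting each symbol of NENENEEEENE: N→EEE, E→NE, N→EEE, E→NE, N→EEE, E→NE, E→NE, E→NE, E→NE, N→EEE, E→NE, which concatenates to EEE NE EEE NE EEE NE NE NE NE EEE NE.

EEENEEEENEEEENENENENEEEENE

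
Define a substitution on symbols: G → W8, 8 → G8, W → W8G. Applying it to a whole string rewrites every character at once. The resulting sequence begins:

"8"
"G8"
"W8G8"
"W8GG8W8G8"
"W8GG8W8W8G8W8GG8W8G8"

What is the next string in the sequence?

W8GG8W8W8G8W8GG8W8GG8W8G8W8GG8W8W8G8W8GG8W8G8

φ(W8GG8W8W8G8W8GG8W8G8) expands symbol-by-symbol to W8G G8 W8 W8 G8 W8G G8 W8G G8 W8 G8 W8G G8 W8 W8 G8 W8G G8 W8 G8; joining the 20 pieces gives the next term.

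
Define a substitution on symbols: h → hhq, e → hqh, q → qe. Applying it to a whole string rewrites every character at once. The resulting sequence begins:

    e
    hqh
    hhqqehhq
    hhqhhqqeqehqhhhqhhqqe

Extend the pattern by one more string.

hhqhhqqehhqhhqqeqehqhqehqhhhqqehhqhhqhhqqehhqhhqqeqehqh

Replace each of the 21 characters of hhqhhqqeqehqhhhqhhqqe in place — hhq hhq qe hhq hhq qe qe hqh qe hqh hhq qe hhq hhq hhq qe hhq hhq qe qe hqh — and concatenate.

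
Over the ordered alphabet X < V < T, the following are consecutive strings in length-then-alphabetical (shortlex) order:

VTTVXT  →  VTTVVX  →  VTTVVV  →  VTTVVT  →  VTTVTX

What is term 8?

Continuing the enumeration 3 steps past VTTVTX: VTTVTX → VTTVTV → VTTVTT → (answer).

VTTTXX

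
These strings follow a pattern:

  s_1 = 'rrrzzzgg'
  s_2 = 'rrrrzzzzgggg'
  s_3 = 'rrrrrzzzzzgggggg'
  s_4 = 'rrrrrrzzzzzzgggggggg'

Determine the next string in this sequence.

rrrrrrrzzzzzzzgggggggggg

Term n consists of n+2 r's, followed by n+2 z's, followed by 2n g's (n = 1, 2, …).
At n = 5 the blocks have lengths 7, 7, 10.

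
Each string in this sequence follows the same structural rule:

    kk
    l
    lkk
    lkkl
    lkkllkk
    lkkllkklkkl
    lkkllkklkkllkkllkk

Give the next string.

From term 3 onward, concatenate the last term with the second-to-last: l·kk = lkk, lkk·l = lkkl, …
Continuing: lkkllkklkkllkkllkk · lkkllkklkkl gives term 8.

lkkllkklkkllkkllkklkkllkklkkl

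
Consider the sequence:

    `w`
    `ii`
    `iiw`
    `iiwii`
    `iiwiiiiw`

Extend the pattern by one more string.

Each term (from the third on) is the previous term followed by the one before it: term 3 = ii·w = iiw.
Continuing: iiwiiiiw · iiwii gives term 6.

iiwiiiiwiiwii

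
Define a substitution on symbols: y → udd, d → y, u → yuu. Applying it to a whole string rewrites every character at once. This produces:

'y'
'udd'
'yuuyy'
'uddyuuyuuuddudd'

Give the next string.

yuuyyuddyuuyuuuddyuuyuuyuuyyyuuyy

Applying the rule to each of the 15 symbols of uddyuuyuuuddudd gives the pieces yuu y y udd yuu yuu udd yuu yuu yuu y y yuu y y, which concatenate to the answer.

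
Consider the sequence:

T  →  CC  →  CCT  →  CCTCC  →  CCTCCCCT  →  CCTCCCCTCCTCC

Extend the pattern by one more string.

CCTCCCCTCCTCCCCTCCCCT

From term 3 onward, concatenate the last term with the second-to-last: CC·T = CCT, CCT·CC = CCTCC, …
So term 7 is CCTCCCCTCCTCC·CCTCCCCT.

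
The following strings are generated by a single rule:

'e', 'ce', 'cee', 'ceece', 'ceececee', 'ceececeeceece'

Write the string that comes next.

From term 3 onward, concatenate the last term with the second-to-last: ce·e = cee, cee·ce = ceece, …
The next term joins ceececeeceece and ceececee.

ceececeeceececeececee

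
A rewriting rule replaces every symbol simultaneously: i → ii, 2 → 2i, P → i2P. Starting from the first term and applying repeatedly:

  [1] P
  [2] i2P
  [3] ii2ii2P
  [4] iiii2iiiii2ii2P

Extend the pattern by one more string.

Rewriting the 15 symbols of iiii2iiiii2ii2P one by one yields ii ii ii ii 2i ii ii ii ii ii 2i ii ii 2i i2P; concatenated:

iiiiiiii2iiiiiiiiiii2iiiii2ii2P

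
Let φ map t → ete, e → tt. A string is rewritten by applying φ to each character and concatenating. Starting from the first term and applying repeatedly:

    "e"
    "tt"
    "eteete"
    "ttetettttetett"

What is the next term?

eteetettetetteteeteeteetettetetteteete

Replace each of the 14 characters of ttetettttetett in place — ete ete tt ete tt ete ete ete ete tt ete tt ete ete — and concatenate.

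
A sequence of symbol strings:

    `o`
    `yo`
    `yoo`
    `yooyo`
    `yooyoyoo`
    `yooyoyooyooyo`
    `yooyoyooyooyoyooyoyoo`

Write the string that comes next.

From term 3 onward, concatenate the last term with the second-to-last: yo·o = yoo, yoo·yo = yooyo, …
Continuing: yooyoyooyooyoyooyoyoo · yooyoyooyooyo gives term 8.

yooyoyooyooyoyooyoyooyooyoyooyooyo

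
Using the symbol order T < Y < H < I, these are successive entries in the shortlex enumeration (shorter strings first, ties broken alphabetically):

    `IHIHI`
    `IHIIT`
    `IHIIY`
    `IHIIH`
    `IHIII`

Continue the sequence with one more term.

The successor of IHIII increments the rightmost position that isn't already I and resets every position after it to T.

IITTT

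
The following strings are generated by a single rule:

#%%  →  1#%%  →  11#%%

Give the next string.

Each term is the previous one with 1 prepended.
So the next term is 1·11#%%.

111#%%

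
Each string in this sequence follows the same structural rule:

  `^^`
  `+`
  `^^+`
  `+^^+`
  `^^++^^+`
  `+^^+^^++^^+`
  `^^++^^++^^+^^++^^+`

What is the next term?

+^^+^^++^^+^^++^^++^^+^^++^^+

Each term (from the third on) is the two preceding terms concatenated in order: term 3 = ^^·+ = ^^+.
Continuing: +^^+^^++^^+ · ^^++^^++^^+^^++^^+ gives term 8.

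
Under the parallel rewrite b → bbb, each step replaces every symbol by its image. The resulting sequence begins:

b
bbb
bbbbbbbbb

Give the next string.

bbbbbbbbbbbbbbbbbbbbbbbbbbb

Rewriting each symbol of bbbbbbbbb: b→bbb, b→bbb, b→bbb, b→bbb, b→bbb, b→bbb, b→bbb, b→bbb, b→bbb, which concatenates to bbb bbb bbb bbb bbb bbb bbb bbb bbb.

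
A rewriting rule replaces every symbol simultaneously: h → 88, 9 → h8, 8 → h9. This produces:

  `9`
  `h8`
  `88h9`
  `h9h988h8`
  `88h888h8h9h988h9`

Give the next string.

h9h988h9h9h988h988h888h8h9h988h8

φ(88h888h8h9h988h9) expands symbol-by-symbol to h9 h9 88 h9 h9 h9 88 h9 88 h8 88 h8 h9 h9 88 h8; joining the 16 pieces gives the next term.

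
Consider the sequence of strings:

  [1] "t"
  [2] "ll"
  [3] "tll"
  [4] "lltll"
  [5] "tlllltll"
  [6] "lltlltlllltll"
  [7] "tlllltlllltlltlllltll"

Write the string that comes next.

lltlltlllltlltlllltlllltlltlllltll

This is a Fibonacci-style word recurrence s(k) = s(k−2)·s(k−1): e.g. t·ll = tll.
The next term joins lltlltlllltll and tlllltlllltlltlllltll.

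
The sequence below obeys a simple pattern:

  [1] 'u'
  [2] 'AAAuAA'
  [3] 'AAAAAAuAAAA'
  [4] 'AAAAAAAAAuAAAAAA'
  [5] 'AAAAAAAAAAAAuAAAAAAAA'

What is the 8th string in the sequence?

AAAAAAAAAAAAAAAAAAAAAuAAAAAAAAAAAAAA

Each term wraps the previous one in AAA on the left and AA on the right.
From AAAAAAAAAAAAuAAAAAAAA, 3 further steps: AAAAAAAAAAAAuAAAAAAAA → AAAAAAAAAAAAAAAuAAAAAAAAAA → AAAAAAAAAAAAAAAAAAuAAAAAAAAAAAA → (answer).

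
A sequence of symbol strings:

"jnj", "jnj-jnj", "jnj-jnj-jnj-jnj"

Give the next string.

Every step duplicates the string with '-' between the halves.
So the next term is two copies of jnj-jnj-jnj-jnj with '-' between the halves.

jnj-jnj-jnj-jnj-jnj-jnj-jnj-jnj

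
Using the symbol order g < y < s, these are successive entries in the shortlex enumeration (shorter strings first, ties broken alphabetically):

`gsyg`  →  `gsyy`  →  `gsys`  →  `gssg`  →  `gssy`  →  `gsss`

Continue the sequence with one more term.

yggg

Find the rightmost character of gsss below s, bump it to the next letter, and reset everything to its right to g.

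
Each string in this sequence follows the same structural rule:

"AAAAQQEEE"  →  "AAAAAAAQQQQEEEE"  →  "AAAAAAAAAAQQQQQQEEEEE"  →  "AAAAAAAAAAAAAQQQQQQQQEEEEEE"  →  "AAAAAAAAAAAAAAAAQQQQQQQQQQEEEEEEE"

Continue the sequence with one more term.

Each string has the form A^{3n+1} Q^{2n} E^{n+2} (n = 1, 2, …).
At n = 6 the blocks have lengths 19, 12, 8.

AAAAAAAAAAAAAAAAAAAQQQQQQQQQQQQEEEEEEEE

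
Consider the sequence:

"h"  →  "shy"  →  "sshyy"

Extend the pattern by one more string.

s(k+1) = s·s(k)·y, so each term gains s as a prefix and y as a suffix.
So the next term is s·sshyy·y.

ssshyyy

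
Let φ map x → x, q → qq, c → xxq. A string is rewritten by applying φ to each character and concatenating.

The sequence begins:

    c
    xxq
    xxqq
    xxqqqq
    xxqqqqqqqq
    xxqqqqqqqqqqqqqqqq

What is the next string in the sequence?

xxqqqqqqqqqqqqqqqqqqqqqqqqqqqqqqqq

φ(xxqqqqqqqqqqqqqqqq) expands symbol-by-symbol to x x qq qq qq qq qq qq qq qq qq qq qq qq qq qq qq qq; joining the 18 pieces gives the next term.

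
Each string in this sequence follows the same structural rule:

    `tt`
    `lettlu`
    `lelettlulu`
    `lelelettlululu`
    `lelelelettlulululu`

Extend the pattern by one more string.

Every step adds le to the front and lu to the end of the previous string.
So the next term is le·lelelelettlulululu·lu.

lelelelelettlululululu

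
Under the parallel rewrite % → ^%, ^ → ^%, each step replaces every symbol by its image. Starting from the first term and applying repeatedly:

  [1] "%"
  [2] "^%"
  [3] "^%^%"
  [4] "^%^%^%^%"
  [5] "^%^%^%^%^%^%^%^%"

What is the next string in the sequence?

Applying the rule to each of the 16 symbols of ^%^%^%^%^%^%^%^% gives the pieces ^% ^% ^% ^% ^% ^% ^% ^% ^% ^% ^% ^% ^% ^% ^% ^%, which concatenate to the answer.

^%^%^%^%^%^%^%^%^%^%^%^%^%^%^%^%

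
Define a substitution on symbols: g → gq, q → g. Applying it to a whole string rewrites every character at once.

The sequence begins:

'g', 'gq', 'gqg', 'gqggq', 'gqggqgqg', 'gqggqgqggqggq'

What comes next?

Rewriting the 13 symbols of gqggqgqggqggq one by one yields gq g gq gq g gq g gq gq g gq gq g; concatenated:

gqggqgqggqggqgqggqgqg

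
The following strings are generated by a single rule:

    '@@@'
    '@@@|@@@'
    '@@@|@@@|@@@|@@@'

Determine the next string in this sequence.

s(k+1) = s(k)·|·s(k) — each term doubles the last with '|' between the halves.
One more doubling of @@@|@@@|@@@|@@@ gives the answer.

@@@|@@@|@@@|@@@|@@@|@@@|@@@|@@@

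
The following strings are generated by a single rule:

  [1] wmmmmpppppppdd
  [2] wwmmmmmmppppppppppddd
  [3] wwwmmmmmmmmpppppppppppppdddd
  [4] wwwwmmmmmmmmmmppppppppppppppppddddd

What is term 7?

wwwwwwwmmmmmmmmmmmmmmmmpppppppppppppppppppppppppdddddddd

Term n consists of n-1 w's, followed by 2n m's, followed by 3n+1 p's, followed by n d's, where the shown terms are n = 2, 3, 4, 5.
At n = 8 the blocks have lengths 7, 16, 25, 8.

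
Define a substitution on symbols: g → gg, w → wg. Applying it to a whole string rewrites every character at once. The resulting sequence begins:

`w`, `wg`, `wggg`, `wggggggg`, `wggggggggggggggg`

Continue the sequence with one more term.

wggggggggggggggggggggggggggggggg

Applying the rule to each of the 16 symbols of wggggggggggggggg gives the pieces wg gg gg gg gg gg gg gg gg gg gg gg gg gg gg gg, which concatenate to the answer.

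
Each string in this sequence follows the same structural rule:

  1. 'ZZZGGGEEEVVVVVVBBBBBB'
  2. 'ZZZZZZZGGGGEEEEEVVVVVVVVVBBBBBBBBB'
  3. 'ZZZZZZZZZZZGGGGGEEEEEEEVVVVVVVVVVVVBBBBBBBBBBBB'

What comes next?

ZZZZZZZZZZZZZZZGGGGGGEEEEEEEEEVVVVVVVVVVVVVVVBBBBBBBBBBBBBBB

Reading off run lengths: Z runs 3, 7, 11; G runs 3, 4, 5; E runs 3, 5, 7; V runs 6, 9, 12; B runs 6, 9, 12 — each is linear in n (n = 1, 2, …).
Setting n = 4 gives 15, 6, 9, 15, 15 characters in each block.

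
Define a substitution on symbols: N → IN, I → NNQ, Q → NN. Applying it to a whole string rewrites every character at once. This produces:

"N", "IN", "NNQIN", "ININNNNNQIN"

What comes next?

Rewriting each symbol of ININNNNNQIN: I→NNQ, N→IN, I→NNQ, N→IN, N→IN, N→IN, N→IN, N→IN, Q→NN, I→NNQ, N→IN, which concatenates to NNQ IN NNQ IN IN IN IN IN NN NNQ IN.

NNQINNNQINININININNNNNQIN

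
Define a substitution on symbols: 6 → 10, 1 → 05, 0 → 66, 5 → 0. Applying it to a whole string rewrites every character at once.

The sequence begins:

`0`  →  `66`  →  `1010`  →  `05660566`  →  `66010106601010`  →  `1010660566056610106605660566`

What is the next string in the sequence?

φ(1010660566056610106605660566) expands symbol-by-symbol to 05 66 05 66 10 10 66 0 10 10 66 0 10 10 05 66 05 66 10 10 66 0 10 10 66 0 10 10; joining the 28 pieces gives the next term.

0566056610106601010660101005660566101066010106601010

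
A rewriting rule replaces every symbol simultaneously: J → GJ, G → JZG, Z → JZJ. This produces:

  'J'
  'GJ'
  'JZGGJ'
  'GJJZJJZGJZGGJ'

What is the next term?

JZGGJGJJZJGJGJJZJJZGGJJZJJZGJZGGJ

Replace each of the 13 characters of GJJZJJZGJZGGJ in place — JZG GJ GJ JZJ GJ GJ JZJ JZG GJ JZJ JZG JZG GJ — and concatenate.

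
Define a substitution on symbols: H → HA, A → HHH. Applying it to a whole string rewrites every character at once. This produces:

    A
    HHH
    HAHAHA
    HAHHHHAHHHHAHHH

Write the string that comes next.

Replace each of the 15 characters of HAHHHHAHHHHAHHH in place — HA HHH HA HA HA HA HHH HA HA HA HA HHH HA HA HA — and concatenate.

HAHHHHAHAHAHAHHHHAHAHAHAHHHHAHAHA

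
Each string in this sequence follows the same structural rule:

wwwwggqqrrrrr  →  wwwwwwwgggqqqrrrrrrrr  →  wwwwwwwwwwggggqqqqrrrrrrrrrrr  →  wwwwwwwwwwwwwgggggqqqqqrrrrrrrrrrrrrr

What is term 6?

Reading off run lengths: w runs 4, 7, 10, 13; g runs 2, 3, 4, 5; q runs 2, 3, 4, 5; r runs 5, 8, 11, 14 — each is linear in n (n = 1, 2, …).
For term 6, n = 6, so the run lengths are 19, 7, 7, 20.

wwwwwwwwwwwwwwwwwwwgggggggqqqqqqqrrrrrrrrrrrrrrrrrrrr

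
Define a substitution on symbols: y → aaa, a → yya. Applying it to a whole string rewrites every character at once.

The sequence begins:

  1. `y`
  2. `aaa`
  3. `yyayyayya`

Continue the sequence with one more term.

aaaaaayyaaaaaaayyaaaaaaayya

Expanding yyayyayya: y→aaa, y→aaa, a→yya, y→aaa, y→aaa, a→yya, y→aaa, y→aaa, a→yya. Concatenated: aaa aaa yya aaa aaa yya aaa aaa yya.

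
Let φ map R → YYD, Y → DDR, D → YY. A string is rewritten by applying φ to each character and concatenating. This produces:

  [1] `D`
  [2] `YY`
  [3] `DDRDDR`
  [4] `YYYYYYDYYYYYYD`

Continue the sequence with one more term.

Rewriting the 14 symbols of YYYYYYDYYYYYYD one by one yields DDR DDR DDR DDR DDR DDR YY DDR DDR DDR DDR DDR DDR YY; concatenated:

DDRDDRDDRDDRDDRDDRYYDDRDDRDDRDDRDDRDDRYY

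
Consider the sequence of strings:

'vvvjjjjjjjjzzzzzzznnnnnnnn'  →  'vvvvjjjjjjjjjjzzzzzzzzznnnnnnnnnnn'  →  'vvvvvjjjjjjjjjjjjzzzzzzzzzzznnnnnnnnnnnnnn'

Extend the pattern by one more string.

vvvvvvjjjjjjjjjjjjjjzzzzzzzzzzzzznnnnnnnnnnnnnnnnn

Reading off run lengths: v runs 3, 4, 5; j runs 8, 10, 12; z runs 7, 9, 11; n runs 8, 11, 14 — each is linear in n, where the shown terms are n = 3, 4, 5.
At n = 6 the blocks have lengths 6, 14, 13, 17.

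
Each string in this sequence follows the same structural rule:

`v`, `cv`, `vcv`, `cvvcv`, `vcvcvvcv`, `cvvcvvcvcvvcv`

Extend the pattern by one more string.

vcvcvvcvcvvcvvcvcvvcv

From term 3 onward, concatenate the second-to-last term with the last: v·cv = vcv, cv·vcv = cvvcv, …
The next term joins vcvcvvcv and cvvcvvcvcvvcv.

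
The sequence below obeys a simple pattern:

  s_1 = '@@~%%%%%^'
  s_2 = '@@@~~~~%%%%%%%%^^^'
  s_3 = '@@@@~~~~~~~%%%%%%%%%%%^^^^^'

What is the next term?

@@@@@~~~~~~~~~~%%%%%%%%%%%%%%^^^^^^^

Each string has the form @^{n+1} ~^{3n-2} %^{3n+2} ^^{2n-1} (n = 1, 2, …).
Setting n = 4 gives 5, 10, 14, 7 characters in each block.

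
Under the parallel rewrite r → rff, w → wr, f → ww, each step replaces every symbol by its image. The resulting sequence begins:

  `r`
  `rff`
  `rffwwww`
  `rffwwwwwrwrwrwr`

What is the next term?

rffwwwwwrwrwrwrwrrffwrrffwrrffwrrff

Applying the rule to each of the 15 symbols of rffwwwwwrwrwrwr gives the pieces rff ww ww wr wr wr wr wr rff wr rff wr rff wr rff, which concatenate to the answer.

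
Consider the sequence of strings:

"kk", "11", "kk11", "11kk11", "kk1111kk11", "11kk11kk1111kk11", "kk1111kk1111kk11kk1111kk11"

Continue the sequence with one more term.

11kk11kk1111kk11kk1111kk1111kk11kk1111kk11

From term 3 onward, concatenate the second-to-last term with the last: kk·11 = kk11, 11·kk11 = 11kk11, …
The next term joins 11kk11kk1111kk11 and kk1111kk1111kk11kk1111kk11.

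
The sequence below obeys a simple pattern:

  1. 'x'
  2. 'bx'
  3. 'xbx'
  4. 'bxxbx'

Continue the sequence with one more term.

xbxbxxbx

Each term (from the third on) is the two preceding terms concatenated in order: term 3 = x·bx = xbx.
Continuing: xbx · bxxbx gives term 5.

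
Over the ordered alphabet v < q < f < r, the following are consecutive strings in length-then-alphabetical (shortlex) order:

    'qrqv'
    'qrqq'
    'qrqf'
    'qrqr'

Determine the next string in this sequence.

Find the rightmost character of qrqr below r, bump it to the next letter, and reset everything to its right to v.

qrfv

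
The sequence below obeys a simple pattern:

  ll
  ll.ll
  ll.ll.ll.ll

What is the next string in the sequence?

ll.ll.ll.ll.ll.ll.ll.ll

Every step duplicates the string with '.' between the halves.
So the next term is two copies of ll.ll.ll.ll with '.' between the halves.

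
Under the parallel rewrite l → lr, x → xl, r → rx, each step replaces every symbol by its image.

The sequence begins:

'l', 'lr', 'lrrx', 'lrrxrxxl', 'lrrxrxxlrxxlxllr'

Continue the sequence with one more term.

φ(lrrxrxxlrxxlxllr) expands symbol-by-symbol to lr rx rx xl rx xl xl lr rx xl xl lr xl lr lr rx; joining the 16 pieces gives the next term.

lrrxrxxlrxxlxllrrxxlxllrxllrlrrx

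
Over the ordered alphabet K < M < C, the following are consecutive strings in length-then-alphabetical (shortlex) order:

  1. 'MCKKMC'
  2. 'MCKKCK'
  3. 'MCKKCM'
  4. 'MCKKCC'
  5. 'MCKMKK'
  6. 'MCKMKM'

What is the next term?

Treat MCKMKM as a base-3 numeral over the given alphabet and add one, carrying through any trailing C's.

MCKMKC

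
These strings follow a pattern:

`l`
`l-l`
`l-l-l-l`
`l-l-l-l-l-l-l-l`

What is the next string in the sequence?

l-l-l-l-l-l-l-l-l-l-l-l-l-l-l-l

Each string is two copies of the previous one joined by '-'.
So the next term is two copies of l-l-l-l-l-l-l-l with '-' between the halves.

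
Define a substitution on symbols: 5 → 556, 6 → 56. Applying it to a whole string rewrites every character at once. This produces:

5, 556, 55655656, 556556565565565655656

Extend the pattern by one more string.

Rewriting the 21 symbols of 556556565565565655656 one by one yields 556 556 56 556 556 56 556 56 556 556 56 556 556 56 556 56 556 556 56 556 56; concatenated:

5565565655655656556565565565655655656556565565565655656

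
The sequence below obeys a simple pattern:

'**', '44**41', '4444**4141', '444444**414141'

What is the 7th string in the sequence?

444444444444**414141414141

s(k+1) = 44·s(k)·41, so each term gains 44 as a prefix and 41 as a suffix.
From 444444**414141, 3 further steps: 444444**414141 → 44444444**41414141 → 4444444444**4141414141 → (answer).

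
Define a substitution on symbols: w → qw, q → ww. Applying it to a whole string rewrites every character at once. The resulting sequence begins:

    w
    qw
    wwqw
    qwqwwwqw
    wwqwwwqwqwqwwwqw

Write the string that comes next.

Rewriting the 16 symbols of wwqwwwqwqwqwwwqw one by one yields qw qw ww qw qw qw ww qw ww qw ww qw qw qw ww qw; concatenated:

qwqwwwqwqwqwwwqwwwqwwwqwqwqwwwqw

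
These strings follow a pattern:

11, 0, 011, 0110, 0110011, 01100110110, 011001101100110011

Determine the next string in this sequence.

01100110110011001101100110110

Each term (from the third on) is the previous term followed by the one before it: term 3 = 0·11 = 011.
Continuing: 011001101100110011 · 01100110110 gives term 8.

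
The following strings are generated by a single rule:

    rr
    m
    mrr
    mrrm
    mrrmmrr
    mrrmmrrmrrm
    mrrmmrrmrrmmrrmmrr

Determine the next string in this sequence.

mrrmmrrmrrmmrrmmrrmrrmmrrmrrm

From term 3 onward, concatenate the last term with the second-to-last: m·rr = mrr, mrr·m = mrrm, …
The next term joins mrrmmrrmrrmmrrmmrr and mrrmmrrmrrm.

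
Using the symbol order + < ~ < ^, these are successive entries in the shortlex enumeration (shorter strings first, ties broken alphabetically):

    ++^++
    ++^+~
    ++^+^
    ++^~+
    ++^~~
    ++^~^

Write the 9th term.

Advancing 3 positions from ++^~^ through ++^~^ → ++^^+ → ++^^~ reaches term 9.

++^^^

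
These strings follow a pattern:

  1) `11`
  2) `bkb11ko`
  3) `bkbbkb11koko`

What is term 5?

Each term wraps the previous one in bkb on the left and ko on the right.
From bkbbkb11koko, 2 further steps: bkbbkb11koko → bkbbkbbkb11kokoko → (answer).

bkbbkbbkbbkb11kokokoko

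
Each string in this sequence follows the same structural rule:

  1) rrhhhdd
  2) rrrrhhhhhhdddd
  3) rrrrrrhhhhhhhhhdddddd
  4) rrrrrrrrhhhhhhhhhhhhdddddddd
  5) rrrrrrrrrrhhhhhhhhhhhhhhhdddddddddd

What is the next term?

Reading off run lengths: r runs 2, 4, 6, 8, 10; h runs 3, 6, 9, 12, 15; d runs 2, 4, 6, 8, 10 — each is linear in n (n = 1, 2, …).
Setting n = 6 gives 12, 18, 12 characters in each block.

rrrrrrrrrrrrhhhhhhhhhhhhhhhhhhdddddddddddd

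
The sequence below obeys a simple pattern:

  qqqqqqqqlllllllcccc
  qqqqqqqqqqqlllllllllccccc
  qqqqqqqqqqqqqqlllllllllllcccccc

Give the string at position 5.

qqqqqqqqqqqqqqqqqqqqlllllllllllllllcccccccc

Term n consists of 3n+2 q's, followed by 2n+3 l's, followed by n+2 c's, where the shown terms are n = 2, 3, 4.
At n = 6 the blocks have lengths 20, 15, 8.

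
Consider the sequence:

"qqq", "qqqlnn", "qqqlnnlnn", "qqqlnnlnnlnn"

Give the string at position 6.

Every step adds lnn to the end: s(k+1) = s(k)·lnn.
From qqqlnnlnnlnn, 2 further steps: qqqlnnlnnlnn → qqqlnnlnnlnnlnn → (answer).

qqqlnnlnnlnnlnnlnn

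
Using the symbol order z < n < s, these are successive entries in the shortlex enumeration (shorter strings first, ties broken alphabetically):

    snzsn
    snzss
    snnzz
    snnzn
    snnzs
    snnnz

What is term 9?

Advancing 3 positions from snnnz through snnnz → snnnn → snnns reaches term 9.

snnsz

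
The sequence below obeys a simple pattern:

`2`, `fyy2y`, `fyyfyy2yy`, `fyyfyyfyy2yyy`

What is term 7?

Each term wraps the previous one in fyy on the left and y on the right.
From fyyfyyfyy2yyy, 3 further steps: fyyfyyfyy2yyy → fyyfyyfyyfyy2yyyy → fyyfyyfyyfyyfyy2yyyyy → (answer).

fyyfyyfyyfyyfyyfyy2yyyyyy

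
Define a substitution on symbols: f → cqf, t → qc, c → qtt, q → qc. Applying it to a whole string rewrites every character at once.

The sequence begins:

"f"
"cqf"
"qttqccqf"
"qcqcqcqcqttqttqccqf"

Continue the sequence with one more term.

Rewriting the 19 symbols of qcqcqcqcqttqttqccqf one by one yields qc qtt qc qtt qc qtt qc qtt qc qc qc qc qc qc qc qtt qtt qc cqf; concatenated:

qcqttqcqttqcqttqcqttqcqcqcqcqcqcqcqttqttqccqf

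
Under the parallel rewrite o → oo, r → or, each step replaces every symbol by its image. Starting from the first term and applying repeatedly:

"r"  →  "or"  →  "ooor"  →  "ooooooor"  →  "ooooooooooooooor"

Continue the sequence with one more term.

Rewriting the 16 symbols of ooooooooooooooor one by one yields oo oo oo oo oo oo oo oo oo oo oo oo oo oo oo or; concatenated:

ooooooooooooooooooooooooooooooor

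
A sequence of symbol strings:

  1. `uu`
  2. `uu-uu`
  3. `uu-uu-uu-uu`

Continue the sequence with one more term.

s(k+1) = s(k)·-·s(k) — each term doubles the last with '-' between the halves.
Doubling uu-uu-uu-uu with '-' between the halves:

uu-uu-uu-uu-uu-uu-uu-uu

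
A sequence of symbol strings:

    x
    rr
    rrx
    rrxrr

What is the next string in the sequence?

From term 3 onward, concatenate the last term with the second-to-last: rr·x = rrx, rrx·rr = rrxrr, …
Continuing: rrxrr · rrx gives term 5.

rrxrrrrx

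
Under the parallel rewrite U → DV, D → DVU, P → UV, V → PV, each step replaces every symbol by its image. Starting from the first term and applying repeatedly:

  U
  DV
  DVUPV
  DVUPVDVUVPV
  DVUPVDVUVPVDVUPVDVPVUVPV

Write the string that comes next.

Rewriting the 24 symbols of DVUPVDVUVPVDVUPVDVPVUVPV one by one yields DVU PV DV UV PV DVU PV DV PV UV PV DVU PV DV UV PV DVU PV UV PV DV PV UV PV; concatenated:

DVUPVDVUVPVDVUPVDVPVUVPVDVUPVDVUVPVDVUPVUVPVDVPVUVPV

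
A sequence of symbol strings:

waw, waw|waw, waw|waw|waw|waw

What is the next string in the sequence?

waw|waw|waw|waw|waw|waw|waw|waw

Every step duplicates the string with '|' between the halves.
One more doubling of waw|waw|waw|waw gives the answer.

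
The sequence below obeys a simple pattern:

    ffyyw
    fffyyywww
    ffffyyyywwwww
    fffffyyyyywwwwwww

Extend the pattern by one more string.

Term n consists of n+1 f's, followed by n+1 y's, followed by 2n-1 w's (n = 1, 2, …).
At n = 5 the blocks have lengths 6, 6, 9.

ffffffyyyyyywwwwwwwww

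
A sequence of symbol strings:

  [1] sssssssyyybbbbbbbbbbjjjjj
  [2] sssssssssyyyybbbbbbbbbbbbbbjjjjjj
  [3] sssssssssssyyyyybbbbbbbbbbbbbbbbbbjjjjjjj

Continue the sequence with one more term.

Each string has the form s^{2n+3} y^{n+1} b^{4n+2} j^{n+3}, where the shown terms are n = 2, 3, 4.
Setting n = 5 gives 13, 6, 22, 8 characters in each block.

sssssssssssssyyyyyybbbbbbbbbbbbbbbbbbbbbbjjjjjjjj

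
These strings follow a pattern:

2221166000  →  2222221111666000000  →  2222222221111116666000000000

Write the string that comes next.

Reading off run lengths: 2 runs 3, 6, 9; 1 runs 2, 4, 6; 6 runs 2, 3, 4; 0 runs 3, 6, 9 — each is linear in n (n = 1, 2, …).
Setting n = 4 gives 12, 8, 5, 12 characters in each block.

2222222222221111111166666000000000000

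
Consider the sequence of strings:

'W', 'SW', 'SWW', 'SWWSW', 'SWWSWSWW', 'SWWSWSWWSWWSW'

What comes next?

SWWSWSWWSWWSWSWWSWSWW

This is a Fibonacci-style word recurrence s(k) = s(k−1)·s(k−2): e.g. SW·W = SWW.
Continuing: SWWSWSWWSWWSW · SWWSWSWW gives term 7.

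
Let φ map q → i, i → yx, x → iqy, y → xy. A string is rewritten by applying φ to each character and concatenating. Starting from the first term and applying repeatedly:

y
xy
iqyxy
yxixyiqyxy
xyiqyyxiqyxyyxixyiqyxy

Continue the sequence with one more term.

iqyxyyxixyxyiqyyxixyiqyxyxyiqyyxiqyxyyxixyiqyxy

Applying the rule to each of the 22 symbols of xyiqyyxiqyxyyxixyiqyxy gives the pieces iqy xy yx i xy xy iqy yx i xy iqy xy xy iqy yx iqy xy yx i xy iqy xy, which concatenate to the answer.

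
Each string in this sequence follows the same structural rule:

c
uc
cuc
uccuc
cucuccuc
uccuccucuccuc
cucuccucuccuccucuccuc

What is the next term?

uccuccucuccuccucuccucuccuccucuccuc

Each term (from the third on) is the two preceding terms concatenated in order: term 3 = c·uc = cuc.
So term 8 is uccuccucuccuc·cucuccucuccuccucuccuc.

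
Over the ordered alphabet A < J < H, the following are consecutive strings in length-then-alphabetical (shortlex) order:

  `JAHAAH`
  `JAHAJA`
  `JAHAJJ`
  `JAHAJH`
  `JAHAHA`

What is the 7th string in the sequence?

Stepping forward 2 times from JAHAHA: JAHAHA → JAHAHJ, then the target.

JAHAHH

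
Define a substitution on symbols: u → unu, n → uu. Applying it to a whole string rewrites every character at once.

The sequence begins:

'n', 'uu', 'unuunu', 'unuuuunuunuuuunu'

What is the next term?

φ(unuuuunuunuuuunu) expands symbol-by-symbol to unu uu unu unu unu unu uu unu unu uu unu unu unu unu uu unu; joining the 16 pieces gives the next term.

unuuuunuunuunuunuuuunuunuuuunuunuunuunuuuunu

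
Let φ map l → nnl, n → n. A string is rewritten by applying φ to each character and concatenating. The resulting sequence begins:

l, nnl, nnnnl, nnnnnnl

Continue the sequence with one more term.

nnnnnnnnl

Rewriting each symbol of nnnnnnl: n→n, n→n, n→n, n→n, n→n, n→n, l→nnl, which concatenates to n n n n n n nnl.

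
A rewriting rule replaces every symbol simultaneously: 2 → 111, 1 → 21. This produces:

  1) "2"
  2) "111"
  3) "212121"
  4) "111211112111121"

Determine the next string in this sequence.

Applying the rule to each of the 15 symbols of 111211112111121 gives the pieces 21 21 21 111 21 21 21 21 111 21 21 21 21 111 21, which concatenate to the answer.

212121111212121211112121212111121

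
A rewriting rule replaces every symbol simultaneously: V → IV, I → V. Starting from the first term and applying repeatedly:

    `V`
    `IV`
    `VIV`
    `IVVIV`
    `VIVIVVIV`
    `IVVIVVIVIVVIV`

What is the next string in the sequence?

VIVIVVIVIVVIVVIVIVVIV

φ(IVVIVVIVIVVIV) expands symbol-by-symbol to V IV IV V IV IV V IV V IV IV V IV; joining the 13 pieces gives the next term.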